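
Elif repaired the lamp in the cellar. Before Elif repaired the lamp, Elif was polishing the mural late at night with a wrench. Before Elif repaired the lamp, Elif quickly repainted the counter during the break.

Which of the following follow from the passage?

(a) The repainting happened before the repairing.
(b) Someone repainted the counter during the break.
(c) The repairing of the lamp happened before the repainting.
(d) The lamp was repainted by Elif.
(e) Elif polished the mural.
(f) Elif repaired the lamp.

(a), (b), (e), (f)

(a) Entailed — the narrative places the repainting before the repairing.
(b) Entailed — this follows by dropping conjuncts from the repainting event's description.
(c) Not entailed — the narrative places the repainting before the repairing, not after.
(d) Not entailed — Elif repainted the counter, not the lamp; the lamp belongs to the repairing event.
(e) Entailed — 'polish' is an activity; 'was polishing' entails that some polishing happened, so 'polished' holds.
(f) Entailed — this follows by dropping conjuncts from the repairing event's description.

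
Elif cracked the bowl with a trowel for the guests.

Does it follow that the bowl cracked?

yes

'Elif cracked the bowl' is the causative; it entails the inchoative 'the bowl cracked'.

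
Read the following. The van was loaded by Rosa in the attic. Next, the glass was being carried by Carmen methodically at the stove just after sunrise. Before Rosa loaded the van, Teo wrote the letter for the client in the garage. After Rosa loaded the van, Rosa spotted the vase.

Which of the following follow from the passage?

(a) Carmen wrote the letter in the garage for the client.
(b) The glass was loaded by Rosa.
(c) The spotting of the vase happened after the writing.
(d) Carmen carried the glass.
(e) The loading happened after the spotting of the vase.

(c), (d)

(a) Not entailed — the passage has Teo writing the letter, not Carmen.
(b) Not entailed — Rosa loaded the van, not the glass; the glass belongs to the carrying event.
(c) Entailed — the narrative places the writing before the spotting.
(d) Entailed — 'carry' is an activity; 'was carrying' entails that some carrying happened, so 'carried' holds.
(e) Not entailed — the narrative places the loading before the spotting, not after.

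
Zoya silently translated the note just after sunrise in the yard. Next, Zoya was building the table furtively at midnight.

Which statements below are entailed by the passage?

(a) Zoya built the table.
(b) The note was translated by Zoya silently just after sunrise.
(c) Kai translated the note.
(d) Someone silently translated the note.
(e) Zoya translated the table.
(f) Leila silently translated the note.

(b), (d)

(a) Not entailed — 'was building' is progressive on an accomplishment; it does not entail the completed 'built'.
(b) Entailed — dropping 'in the yard' leaves a sub-description the original still satisfies.
(c) Not entailed — the passage has Zoya translating the note, not Kai.
(d) Entailed — this follows by dropping conjuncts from the translating event's description.
(e) Not entailed — Zoya translated the note, not the table; the table belongs to the building event.
(f) Not entailed — the passage has Zoya translating the note, not Leila.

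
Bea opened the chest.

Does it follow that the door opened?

no

Nothing is said about any door; only the chest is affected.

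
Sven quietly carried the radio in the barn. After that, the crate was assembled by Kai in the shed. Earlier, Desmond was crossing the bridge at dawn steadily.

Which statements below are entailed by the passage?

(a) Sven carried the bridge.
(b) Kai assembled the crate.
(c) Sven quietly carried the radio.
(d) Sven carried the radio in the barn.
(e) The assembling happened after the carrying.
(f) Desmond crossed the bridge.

(a) Not entailed — Sven carried the radio, not the bridge; the bridge belongs to the crossing event.
(b) Entailed — this follows by dropping conjuncts from the assembling event's description.
(c) Entailed — dropping 'in the barn' leaves a sub-description the original still satisfies.
(d) Entailed — every conjunct here is already in the original carrying event.
(e) Entailed — the narrative places the carrying before the assembling.
(f) Not entailed — 'was crossing' is progressive on an accomplishment; it does not entail the completed 'crossed'.

(b), (c), (d), (e)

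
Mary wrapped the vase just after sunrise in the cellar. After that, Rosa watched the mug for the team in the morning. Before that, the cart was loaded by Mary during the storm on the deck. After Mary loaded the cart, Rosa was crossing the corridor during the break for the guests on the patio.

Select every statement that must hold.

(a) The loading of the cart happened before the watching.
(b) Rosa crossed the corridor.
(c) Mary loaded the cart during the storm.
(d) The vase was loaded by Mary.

(a) Entailed — the narrative places the loading before the watching.
(b) Not entailed — 'was crossing' is progressive on an accomplishment; it does not entail the completed 'crossed'.
(c) Entailed — every conjunct here is already in the original loading event.
(d) Not entailed — Mary loaded the cart, not the vase; the vase belongs to the wrapping event.

(a), (c)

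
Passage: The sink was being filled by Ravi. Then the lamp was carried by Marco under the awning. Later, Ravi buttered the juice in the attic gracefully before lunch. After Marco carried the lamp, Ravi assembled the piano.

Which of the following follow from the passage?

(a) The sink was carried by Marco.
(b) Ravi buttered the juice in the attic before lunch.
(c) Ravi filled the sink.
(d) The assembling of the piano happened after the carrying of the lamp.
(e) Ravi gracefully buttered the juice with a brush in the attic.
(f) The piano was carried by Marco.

(b), (d)

(a) Not entailed — Marco carried the lamp, not the sink; the sink belongs to the filling event.
(b) Entailed — every conjunct here is already in the original buttering event.
(c) Not entailed — 'was filling' is progressive on an accomplishment; it does not entail the completed 'filled'.
(d) Entailed — the narrative places the carrying before the assembling.
(e) Not entailed — 'with a brush' adds information not in the original event.
(f) Not entailed — Marco carried the lamp, not the piano; the piano belongs to the assembling event.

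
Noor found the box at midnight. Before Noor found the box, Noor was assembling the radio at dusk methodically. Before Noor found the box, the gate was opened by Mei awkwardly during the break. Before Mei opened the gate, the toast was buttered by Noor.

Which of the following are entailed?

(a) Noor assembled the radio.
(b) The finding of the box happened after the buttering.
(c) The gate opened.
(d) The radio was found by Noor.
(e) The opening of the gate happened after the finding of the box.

(b), (c)

(a) Not entailed — 'was assembling' is progressive on an accomplishment; it does not entail the completed 'assembled'.
(b) Entailed — the narrative places the buttering before the finding.
(c) Entailed — 'Mei opened the gate' is causative; it entails the inchoative 'the gate opened'.
(d) Not entailed — Noor found the box, not the radio; the radio belongs to the assembling event.
(e) Not entailed — the narrative places the opening before the finding, not after.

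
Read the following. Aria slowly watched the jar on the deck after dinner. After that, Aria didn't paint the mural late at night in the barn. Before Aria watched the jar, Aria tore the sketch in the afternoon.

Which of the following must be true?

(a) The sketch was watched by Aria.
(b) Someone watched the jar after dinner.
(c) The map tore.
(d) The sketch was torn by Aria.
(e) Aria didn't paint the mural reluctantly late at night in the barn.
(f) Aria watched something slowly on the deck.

(a) Not entailed — Aria watched the jar, not the sketch; the sketch belongs to the tearing event.
(b) Entailed — this follows by dropping conjuncts from the watching event's description.
(c) Not entailed — the sketch is what tore, not the map.
(d) Entailed — every conjunct here is already in the original tearing event.
(e) Entailed — under negation, adding a further restriction is entailed: if no such painting event occurred, none occurred reluctantly either.
(f) Entailed — every conjunct here is already in the original watching event.

(b), (d), (e), (f)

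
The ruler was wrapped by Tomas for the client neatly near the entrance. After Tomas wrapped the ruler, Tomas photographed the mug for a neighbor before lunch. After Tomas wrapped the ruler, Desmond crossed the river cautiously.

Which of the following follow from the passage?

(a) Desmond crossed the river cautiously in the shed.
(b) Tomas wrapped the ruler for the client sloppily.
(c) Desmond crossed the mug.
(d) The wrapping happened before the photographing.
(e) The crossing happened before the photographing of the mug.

(a) Not entailed — 'in the shed' adds information not in the original event.
(b) Not entailed — 'sloppily' adds a manner not in (and inconsistent with) the original.
(c) Not entailed — Desmond crossed the river, not the mug; the mug belongs to the photographing event.
(d) Entailed — the narrative places the wrapping before the photographing.
(e) Not entailed — the narrative doesn't order the crossing relative to the photographing.

(d)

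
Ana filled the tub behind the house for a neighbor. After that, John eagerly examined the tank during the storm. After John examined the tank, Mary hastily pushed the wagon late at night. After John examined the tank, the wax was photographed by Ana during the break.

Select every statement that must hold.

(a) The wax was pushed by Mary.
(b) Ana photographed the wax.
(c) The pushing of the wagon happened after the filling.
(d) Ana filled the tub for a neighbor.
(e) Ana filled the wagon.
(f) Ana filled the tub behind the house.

(a) Not entailed — Mary pushed the wagon, not the wax; the wax belongs to the photographing event.
(b) Entailed — this follows by dropping conjuncts from the photographing event's description.
(c) Entailed — the narrative places the filling before the pushing.
(d) Entailed — the original entails any weakening of itself; this just drops 'behind the house'.
(e) Not entailed — Ana filled the tub, not the wagon; the wagon belongs to the pushing event.
(f) Entailed — the original entails any weakening of itself; this just drops 'for a neighbor'.

(b), (c), (d), (f)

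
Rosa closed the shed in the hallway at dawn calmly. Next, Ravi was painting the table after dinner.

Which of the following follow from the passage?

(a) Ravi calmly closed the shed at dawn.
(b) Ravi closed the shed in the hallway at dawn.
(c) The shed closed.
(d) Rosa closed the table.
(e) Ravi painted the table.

(c)

(a) Not entailed — the passage has Rosa closing the shed, not Ravi.
(b) Not entailed — the passage has Rosa closing the shed, not Ravi.
(c) Entailed — 'Rosa closed the shed' is causative; it entails the inchoative 'the shed closed'.
(d) Not entailed — Rosa closed the shed, not the table; the table belongs to the painting event.
(e) Not entailed — 'was painting' is progressive on an accomplishment; it does not entail the completed 'painted'.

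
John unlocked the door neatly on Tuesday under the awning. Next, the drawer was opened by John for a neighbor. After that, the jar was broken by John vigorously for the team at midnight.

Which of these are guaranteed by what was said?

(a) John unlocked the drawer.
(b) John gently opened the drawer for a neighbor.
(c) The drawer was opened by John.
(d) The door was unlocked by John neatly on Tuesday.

(a) Not entailed — John unlocked the door, not the drawer; the drawer belongs to the opening event.
(b) Not entailed — 'gently' adds information not in the original event.
(c) Entailed — dropping 'for a neighbor' leaves a sub-description the original still satisfies.
(d) Entailed — every conjunct here is already in the original unlocking event.

(c), (d)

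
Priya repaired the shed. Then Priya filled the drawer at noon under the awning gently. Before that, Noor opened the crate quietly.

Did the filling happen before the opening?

The narrative orders the opening before the filling.

no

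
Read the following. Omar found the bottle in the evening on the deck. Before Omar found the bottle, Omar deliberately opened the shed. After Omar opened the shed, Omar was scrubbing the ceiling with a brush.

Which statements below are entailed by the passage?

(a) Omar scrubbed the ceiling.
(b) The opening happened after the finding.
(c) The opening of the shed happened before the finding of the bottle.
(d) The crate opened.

(a) Entailed — 'scrub' is an activity; 'was scrubbing' entails that some scrubbing happened, so 'scrubbed' holds.
(b) Not entailed — the narrative places the opening before the finding, not after.
(c) Entailed — the narrative places the opening before the finding.
(d) Not entailed — the shed is what opened, not the crate.

(a), (c)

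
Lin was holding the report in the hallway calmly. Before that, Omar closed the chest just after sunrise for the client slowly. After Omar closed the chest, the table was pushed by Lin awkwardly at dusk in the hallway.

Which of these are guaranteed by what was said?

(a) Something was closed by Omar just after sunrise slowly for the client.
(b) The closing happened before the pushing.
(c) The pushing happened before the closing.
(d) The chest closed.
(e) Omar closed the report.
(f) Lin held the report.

(a), (b), (d), (f)

(a) Entailed — generalizing the patient leaves a sub-description the original still satisfies.
(b) Entailed — the narrative places the closing before the pushing.
(c) Not entailed — the narrative places the closing before the pushing, not after.
(d) Entailed — 'Omar closed the chest' is causative; it entails the inchoative 'the chest closed'.
(e) Not entailed — Omar closed the chest, not the report; the report belongs to the holding event.
(f) Entailed — 'hold' is an activity; 'was holding' entails that some holding happened, so 'held' holds.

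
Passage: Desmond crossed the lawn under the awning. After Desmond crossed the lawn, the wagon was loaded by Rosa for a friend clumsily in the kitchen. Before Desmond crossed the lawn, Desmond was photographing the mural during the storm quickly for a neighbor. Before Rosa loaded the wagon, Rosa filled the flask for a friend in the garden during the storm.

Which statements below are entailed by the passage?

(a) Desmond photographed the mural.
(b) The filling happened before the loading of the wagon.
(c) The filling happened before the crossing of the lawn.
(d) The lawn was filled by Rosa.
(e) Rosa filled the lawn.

(b)

(a) Not entailed — 'was photographing' is progressive on an accomplishment; it does not entail the completed 'photographed'.
(b) Entailed — the narrative places the filling before the loading.
(c) Not entailed — the narrative doesn't order the filling relative to the crossing.
(d) Not entailed — Rosa filled the flask, not the lawn; the lawn belongs to the crossing event.
(e) Not entailed — Rosa filled the flask, not the lawn; the lawn belongs to the crossing event.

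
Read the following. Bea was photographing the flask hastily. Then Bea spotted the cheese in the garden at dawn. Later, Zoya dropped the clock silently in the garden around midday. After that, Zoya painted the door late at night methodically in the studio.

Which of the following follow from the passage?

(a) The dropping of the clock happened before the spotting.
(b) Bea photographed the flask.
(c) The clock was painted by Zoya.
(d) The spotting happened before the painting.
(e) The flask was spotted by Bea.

(a) Not entailed — the narrative places the spotting before the dropping, not after.
(b) Not entailed — 'was photographing' is progressive on an accomplishment; it does not entail the completed 'photographed'.
(c) Not entailed — Zoya painted the door, not the clock; the clock belongs to the dropping event.
(d) Entailed — the narrative places the spotting before the painting.
(e) Not entailed — Bea spotted the cheese, not the flask; the flask belongs to the photographing event.

(d)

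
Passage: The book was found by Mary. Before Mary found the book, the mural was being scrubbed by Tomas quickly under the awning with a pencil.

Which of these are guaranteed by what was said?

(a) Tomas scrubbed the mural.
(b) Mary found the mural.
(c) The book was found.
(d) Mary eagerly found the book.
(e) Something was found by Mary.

(a) Entailed — 'scrub' is an activity; 'was scrubbing' entails that some scrubbing happened, so 'scrubbed' holds.
(b) Not entailed — Mary found the book, not the mural; the mural belongs to the scrubbing event.
(c) Entailed — this follows by dropping conjuncts from the finding event's description.
(d) Not entailed — 'eagerly' adds information not in the original event.
(e) Entailed — this follows by dropping conjuncts from the finding event's description.

(a), (c), (e)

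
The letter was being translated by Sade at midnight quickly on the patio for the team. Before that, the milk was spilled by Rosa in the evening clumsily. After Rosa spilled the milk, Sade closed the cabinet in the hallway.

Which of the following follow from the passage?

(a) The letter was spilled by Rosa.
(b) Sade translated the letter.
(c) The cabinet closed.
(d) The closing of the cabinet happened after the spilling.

(a) Not entailed — Rosa spilled the milk, not the letter; the letter belongs to the translating event.
(b) Not entailed — 'was translating' is progressive on an accomplishment; it does not entail the completed 'translated'.
(c) Entailed — 'Sade closed the cabinet' is causative; it entails the inchoative 'the cabinet closed'.
(d) Entailed — the narrative places the spilling before the closing.

(c), (d)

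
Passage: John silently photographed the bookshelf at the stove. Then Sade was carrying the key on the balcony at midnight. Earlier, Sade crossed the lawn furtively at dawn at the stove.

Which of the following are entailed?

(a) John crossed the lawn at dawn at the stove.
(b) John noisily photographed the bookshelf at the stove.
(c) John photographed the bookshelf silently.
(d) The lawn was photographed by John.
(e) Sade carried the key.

(c), (e)

(a) Not entailed — the passage has Sade crossing the lawn, not John.
(b) Not entailed — 'noisily' adds a manner not in (and inconsistent with) the original.
(c) Entailed — this follows by dropping conjuncts from the photographing event's description.
(d) Not entailed — John photographed the bookshelf, not the lawn; the lawn belongs to the crossing event.
(e) Entailed — 'carry' is an activity; 'was carrying' entails that some carrying happened, so 'carried' holds.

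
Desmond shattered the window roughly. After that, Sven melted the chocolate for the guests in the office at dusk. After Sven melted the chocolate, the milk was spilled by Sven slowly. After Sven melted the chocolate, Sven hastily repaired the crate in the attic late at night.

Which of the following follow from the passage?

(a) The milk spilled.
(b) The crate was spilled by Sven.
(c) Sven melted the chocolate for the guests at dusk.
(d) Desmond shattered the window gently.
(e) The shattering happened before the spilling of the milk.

(a) Entailed — 'Sven spilled the milk' is causative; it entails the inchoative 'the milk spilled'.
(b) Not entailed — Sven spilled the milk, not the crate; the crate belongs to the repairing event.
(c) Entailed — dropping 'in the office' leaves a sub-description the original still satisfies.
(d) Not entailed — 'gently' adds a manner not in (and inconsistent with) the original.
(e) Entailed — the narrative places the shattering before the spilling.

(a), (c), (e)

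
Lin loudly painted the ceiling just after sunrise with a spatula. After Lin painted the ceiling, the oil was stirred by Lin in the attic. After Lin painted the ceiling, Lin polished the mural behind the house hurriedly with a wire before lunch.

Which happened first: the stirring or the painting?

the painting

The connectives place the painting before the stirring.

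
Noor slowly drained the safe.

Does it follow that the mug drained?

Nothing is said about any mug; only the safe is affected.

no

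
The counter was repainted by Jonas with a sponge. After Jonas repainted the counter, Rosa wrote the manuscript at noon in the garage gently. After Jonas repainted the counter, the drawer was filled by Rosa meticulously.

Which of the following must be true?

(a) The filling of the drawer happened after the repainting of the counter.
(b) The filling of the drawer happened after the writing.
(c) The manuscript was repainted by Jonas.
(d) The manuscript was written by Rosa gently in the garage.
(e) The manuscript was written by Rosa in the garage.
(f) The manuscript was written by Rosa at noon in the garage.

(a) Entailed — the narrative places the repainting before the filling.
(b) Not entailed — the narrative doesn't order the writing relative to the filling.
(c) Not entailed — Jonas repainted the counter, not the manuscript; the manuscript belongs to the writing event.
(d) Entailed — this follows by dropping conjuncts from the writing event's description.
(e) Entailed — the original entails any weakening of itself; this just drops 'at noon', 'gently'.
(f) Entailed — dropping 'gently' leaves a sub-description the original still satisfies.

(a), (d), (e), (f)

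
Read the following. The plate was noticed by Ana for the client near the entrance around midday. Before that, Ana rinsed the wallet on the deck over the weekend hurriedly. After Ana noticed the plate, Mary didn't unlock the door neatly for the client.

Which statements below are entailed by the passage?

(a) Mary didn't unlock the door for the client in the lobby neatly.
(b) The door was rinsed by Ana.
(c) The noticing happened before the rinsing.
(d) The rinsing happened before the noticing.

(a), (d)

(a) Entailed — under negation, adding a further restriction is entailed: if no such unlocking event occurred, none occurred in the lobby either.
(b) Not entailed — Ana rinsed the wallet, not the door; the door belongs to the unlocking event.
(c) Not entailed — the narrative places the rinsing before the noticing, not after.
(d) Entailed — the narrative places the rinsing before the noticing.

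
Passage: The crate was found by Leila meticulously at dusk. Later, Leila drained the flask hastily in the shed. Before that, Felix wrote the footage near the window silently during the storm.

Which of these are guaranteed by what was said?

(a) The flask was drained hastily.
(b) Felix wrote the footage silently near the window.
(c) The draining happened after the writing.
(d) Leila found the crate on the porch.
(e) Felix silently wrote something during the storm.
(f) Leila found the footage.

(a) Entailed — every conjunct here is already in the original draining event.
(b) Entailed — every conjunct here is already in the original writing event.
(c) Entailed — the narrative places the writing before the draining.
(d) Not entailed — 'on the porch' adds information not in the original event.
(e) Entailed — the original entails any weakening of itself; this just drops 'near the window' and generalizes the patient.
(f) Not entailed — Leila found the crate, not the footage; the footage belongs to the writing event.

(a), (b), (c), (e)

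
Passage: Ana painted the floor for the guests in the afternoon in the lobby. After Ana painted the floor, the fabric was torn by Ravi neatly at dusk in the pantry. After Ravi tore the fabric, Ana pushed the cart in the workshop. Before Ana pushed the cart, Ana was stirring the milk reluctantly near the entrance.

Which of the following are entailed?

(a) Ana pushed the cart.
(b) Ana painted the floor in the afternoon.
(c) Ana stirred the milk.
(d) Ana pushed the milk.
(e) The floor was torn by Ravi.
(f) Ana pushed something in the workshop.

(a), (b), (c), (f)

(a) Entailed — this follows by dropping conjuncts from the pushing event's description.
(b) Entailed — dropping 'in the lobby', 'for the guests' leaves a sub-description the original still satisfies.
(c) Entailed — 'stir' is an activity; 'was stirring' entails that some stirring happened, so 'stirred' holds.
(d) Not entailed — Ana pushed the cart, not the milk; the milk belongs to the stirring event.
(e) Not entailed — Ravi tore the fabric, not the floor; the floor belongs to the painting event.
(f) Entailed — this follows by dropping conjuncts from the pushing event's description.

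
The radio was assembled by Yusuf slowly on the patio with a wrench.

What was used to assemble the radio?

'with a wrench' marks the instrument of the assembling event.

a wrench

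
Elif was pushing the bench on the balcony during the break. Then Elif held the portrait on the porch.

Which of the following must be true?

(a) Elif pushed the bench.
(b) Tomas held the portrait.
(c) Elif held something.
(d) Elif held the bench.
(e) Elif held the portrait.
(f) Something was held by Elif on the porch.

(a) Entailed — 'push' is an activity; 'was pushing' entails that some pushing happened, so 'pushed' holds.
(b) Not entailed — the passage has Elif holding the portrait, not Tomas.
(c) Entailed — the original entails any weakening of itself; this just drops 'on the porch' and generalizes the patient.
(d) Not entailed — Elif held the portrait, not the bench; the bench belongs to the pushing event.
(e) Entailed — every conjunct here is already in the original holding event.
(f) Entailed — this follows by dropping conjuncts from the holding event's description.

(a), (c), (e), (f)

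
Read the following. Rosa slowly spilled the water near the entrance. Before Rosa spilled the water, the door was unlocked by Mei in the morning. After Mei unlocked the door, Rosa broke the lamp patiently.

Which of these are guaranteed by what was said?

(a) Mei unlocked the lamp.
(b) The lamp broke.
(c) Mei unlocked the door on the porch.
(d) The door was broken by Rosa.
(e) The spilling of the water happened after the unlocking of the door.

(b), (e)

(a) Not entailed — Mei unlocked the door, not the lamp; the lamp belongs to the breaking event.
(b) Entailed — 'Rosa broke the lamp' is causative; it entails the inchoative 'the lamp broke'.
(c) Not entailed — 'on the porch' adds information not in the original event.
(d) Not entailed — Rosa broke the lamp, not the door; the door belongs to the unlocking event.
(e) Entailed — the narrative places the unlocking before the spilling.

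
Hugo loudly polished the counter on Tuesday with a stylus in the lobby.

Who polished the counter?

Hugo

'Hugo' marks the agent of the polishing event.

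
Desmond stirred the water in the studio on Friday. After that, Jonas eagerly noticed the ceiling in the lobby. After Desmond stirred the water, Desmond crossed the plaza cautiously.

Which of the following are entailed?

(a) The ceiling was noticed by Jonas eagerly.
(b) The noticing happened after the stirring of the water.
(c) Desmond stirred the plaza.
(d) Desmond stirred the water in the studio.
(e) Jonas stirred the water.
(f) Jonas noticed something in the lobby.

(a), (b), (d), (f)

(a) Entailed — dropping 'in the lobby' leaves a sub-description the original still satisfies.
(b) Entailed — the narrative places the stirring before the noticing.
(c) Not entailed — Desmond stirred the water, not the plaza; the plaza belongs to the crossing event.
(d) Entailed — this follows by dropping conjuncts from the stirring event's description.
(e) Not entailed — the passage has Desmond stirring the water, not Jonas.
(f) Entailed — this follows by dropping conjuncts from the noticing event's description.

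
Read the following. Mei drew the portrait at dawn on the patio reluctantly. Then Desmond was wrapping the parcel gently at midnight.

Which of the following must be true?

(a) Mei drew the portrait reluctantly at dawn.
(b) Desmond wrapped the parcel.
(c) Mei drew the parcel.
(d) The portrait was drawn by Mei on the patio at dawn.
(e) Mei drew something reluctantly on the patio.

(a), (d), (e)

(a) Entailed — the original entails any weakening of itself; this just drops 'on the patio'.
(b) Not entailed — 'was wrapping' is progressive on an accomplishment; it does not entail the completed 'wrapped'.
(c) Not entailed — Mei drew the portrait, not the parcel; the parcel belongs to the wrapping event.
(d) Entailed — dropping 'reluctantly' leaves a sub-description the original still satisfies.
(e) Entailed — every conjunct here is already in the original drawing event.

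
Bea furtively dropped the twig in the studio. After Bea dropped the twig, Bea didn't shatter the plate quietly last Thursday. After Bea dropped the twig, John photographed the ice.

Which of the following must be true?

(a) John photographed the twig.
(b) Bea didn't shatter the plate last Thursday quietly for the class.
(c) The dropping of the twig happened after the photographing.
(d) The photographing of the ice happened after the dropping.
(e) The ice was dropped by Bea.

(a) Not entailed — John photographed the ice, not the twig; the twig belongs to the dropping event.
(b) Entailed — under negation, adding a further restriction is entailed: if no such shattering event occurred, none occurred for the class either.
(c) Not entailed — the narrative places the dropping before the photographing, not after.
(d) Entailed — the narrative places the dropping before the photographing.
(e) Not entailed — Bea dropped the twig, not the ice; the ice belongs to the photographing event.

(b), (d)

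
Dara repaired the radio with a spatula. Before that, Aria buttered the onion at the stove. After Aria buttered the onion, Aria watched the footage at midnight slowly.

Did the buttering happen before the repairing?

yes

The narrative orders the buttering before the repairing.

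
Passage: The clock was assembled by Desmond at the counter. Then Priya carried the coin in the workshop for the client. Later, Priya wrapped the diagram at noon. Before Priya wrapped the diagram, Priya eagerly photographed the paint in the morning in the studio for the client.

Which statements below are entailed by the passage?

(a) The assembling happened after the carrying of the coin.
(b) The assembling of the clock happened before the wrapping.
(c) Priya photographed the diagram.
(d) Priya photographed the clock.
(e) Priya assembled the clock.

(b)

(a) Not entailed — the narrative places the assembling before the carrying, not after.
(b) Entailed — the narrative places the assembling before the wrapping.
(c) Not entailed — Priya photographed the paint, not the diagram; the diagram belongs to the wrapping event.
(d) Not entailed — Priya photographed the paint, not the clock; the clock belongs to the assembling event.
(e) Not entailed — the passage has Desmond assembling the clock, not Priya.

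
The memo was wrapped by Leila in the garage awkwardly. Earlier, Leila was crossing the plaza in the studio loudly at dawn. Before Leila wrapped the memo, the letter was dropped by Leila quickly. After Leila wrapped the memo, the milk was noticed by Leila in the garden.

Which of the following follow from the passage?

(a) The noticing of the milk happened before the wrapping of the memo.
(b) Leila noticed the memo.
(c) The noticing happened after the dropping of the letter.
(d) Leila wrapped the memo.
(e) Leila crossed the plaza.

(a) Not entailed — the narrative places the wrapping before the noticing, not after.
(b) Not entailed — Leila noticed the milk, not the memo; the memo belongs to the wrapping event.
(c) Entailed — the narrative places the dropping before the noticing.
(d) Entailed — this follows by dropping conjuncts from the wrapping event's description.
(e) Not entailed — 'was crossing' is progressive on an accomplishment; it does not entail the completed 'crossed'.

(c), (d)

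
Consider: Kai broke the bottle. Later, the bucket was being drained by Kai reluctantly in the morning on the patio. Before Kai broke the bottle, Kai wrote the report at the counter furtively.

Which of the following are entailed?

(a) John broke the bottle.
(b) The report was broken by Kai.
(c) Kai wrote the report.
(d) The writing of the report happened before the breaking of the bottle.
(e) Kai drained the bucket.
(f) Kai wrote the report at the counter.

(c), (d), (f)

(a) Not entailed — the passage has Kai breaking the bottle, not John.
(b) Not entailed — Kai broke the bottle, not the report; the report belongs to the writing event.
(c) Entailed — dropping 'at the counter', 'furtively' leaves a sub-description the original still satisfies.
(d) Entailed — the narrative places the writing before the breaking.
(e) Not entailed — 'was draining' is progressive on an accomplishment; it does not entail the completed 'drained'.
(f) Entailed — dropping 'furtively' leaves a sub-description the original still satisfies.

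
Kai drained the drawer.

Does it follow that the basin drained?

no

Nothing is said about any basin; only the drawer is affected.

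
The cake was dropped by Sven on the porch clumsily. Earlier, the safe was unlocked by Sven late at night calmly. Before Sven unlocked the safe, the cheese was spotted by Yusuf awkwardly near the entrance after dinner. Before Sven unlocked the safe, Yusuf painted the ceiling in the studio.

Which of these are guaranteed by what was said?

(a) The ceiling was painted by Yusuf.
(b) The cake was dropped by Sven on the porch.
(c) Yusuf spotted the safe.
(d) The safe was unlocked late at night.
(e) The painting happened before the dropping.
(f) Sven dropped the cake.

(a) Entailed — every conjunct here is already in the original painting event.
(b) Entailed — every conjunct here is already in the original dropping event.
(c) Not entailed — Yusuf spotted the cheese, not the safe; the safe belongs to the unlocking event.
(d) Entailed — dropping 'calmly' and generalizing the agent leaves a sub-description the original still satisfies.
(e) Entailed — the narrative places the painting before the dropping.
(f) Entailed — every conjunct here is already in the original dropping event.

(a), (b), (d), (e), (f)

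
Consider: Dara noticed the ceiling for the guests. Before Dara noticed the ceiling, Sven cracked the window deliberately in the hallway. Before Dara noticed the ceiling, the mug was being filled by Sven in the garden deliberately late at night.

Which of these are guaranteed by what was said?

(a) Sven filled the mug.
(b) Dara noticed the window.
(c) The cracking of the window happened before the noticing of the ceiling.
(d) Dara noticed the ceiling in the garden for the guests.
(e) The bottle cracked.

(a) Not entailed — 'was filling' is progressive on an accomplishment; it does not entail the completed 'filled'.
(b) Not entailed — Dara noticed the ceiling, not the window; the window belongs to the cracking event.
(c) Entailed — the narrative places the cracking before the noticing.
(d) Not entailed — 'in the garden' adds information not in the original event.
(e) Not entailed — the window is what cracked, not the bottle.

(c)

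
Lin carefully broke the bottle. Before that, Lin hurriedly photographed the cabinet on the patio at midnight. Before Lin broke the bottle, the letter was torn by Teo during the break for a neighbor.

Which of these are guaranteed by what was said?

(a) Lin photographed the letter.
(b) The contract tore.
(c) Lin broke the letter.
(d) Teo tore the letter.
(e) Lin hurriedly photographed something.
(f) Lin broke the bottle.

(a) Not entailed — Lin photographed the cabinet, not the letter; the letter belongs to the tearing event.
(b) Not entailed — the letter is what tore, not the contract.
(c) Not entailed — Lin broke the bottle, not the letter; the letter belongs to the tearing event.
(d) Entailed — the original entails any weakening of itself; this just drops 'for a neighbor', 'during the break'.
(e) Entailed — this follows by dropping conjuncts from the photographing event's description.
(f) Entailed — every conjunct here is already in the original breaking event.

(d), (e), (f)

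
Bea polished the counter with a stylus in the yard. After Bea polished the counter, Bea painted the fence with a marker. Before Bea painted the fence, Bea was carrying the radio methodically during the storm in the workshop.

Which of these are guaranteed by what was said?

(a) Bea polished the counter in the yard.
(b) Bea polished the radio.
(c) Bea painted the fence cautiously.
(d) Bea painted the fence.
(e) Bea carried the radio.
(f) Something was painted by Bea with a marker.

(a) Entailed — dropping 'with a stylus' leaves a sub-description the original still satisfies.
(b) Not entailed — Bea polished the counter, not the radio; the radio belongs to the carrying event.
(c) Not entailed — 'cautiously' adds information not in the original event.
(d) Entailed — every conjunct here is already in the original painting event.
(e) Entailed — 'carry' is an activity; 'was carrying' entails that some carrying happened, so 'carried' holds.
(f) Entailed — the original entails any weakening of itself; this just generalizes the patient.

(a), (d), (e), (f)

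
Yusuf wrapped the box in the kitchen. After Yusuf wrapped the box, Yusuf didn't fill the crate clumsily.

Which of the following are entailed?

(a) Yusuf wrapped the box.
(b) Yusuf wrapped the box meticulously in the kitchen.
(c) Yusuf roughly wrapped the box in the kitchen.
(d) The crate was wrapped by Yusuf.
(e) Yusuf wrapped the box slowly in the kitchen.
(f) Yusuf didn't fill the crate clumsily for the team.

(a) Entailed — the original entails any weakening of itself; this just drops 'in the kitchen'.
(b) Not entailed — 'meticulously' adds information not in the original event.
(c) Not entailed — 'roughly' adds information not in the original event.
(d) Not entailed — Yusuf wrapped the box, not the crate; the crate belongs to the filling event.
(e) Not entailed — 'slowly' adds information not in the original event.
(f) Entailed — under negation, adding a further restriction is entailed: if no such filling event occurred, none occurred for the team either.

(a), (f)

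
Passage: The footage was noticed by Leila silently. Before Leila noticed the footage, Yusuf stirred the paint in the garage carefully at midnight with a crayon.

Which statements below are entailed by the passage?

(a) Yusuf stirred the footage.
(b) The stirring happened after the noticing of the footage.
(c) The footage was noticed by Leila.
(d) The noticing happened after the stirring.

(c), (d)

(a) Not entailed — Yusuf stirred the paint, not the footage; the footage belongs to the noticing event.
(b) Not entailed — the narrative places the stirring before the noticing, not after.
(c) Entailed — the original entails any weakening of itself; this just drops 'silently'.
(d) Entailed — the narrative places the stirring before the noticing.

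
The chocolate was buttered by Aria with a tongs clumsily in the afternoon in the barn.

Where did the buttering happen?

'in the barn' marks the location of the buttering event.

in the barn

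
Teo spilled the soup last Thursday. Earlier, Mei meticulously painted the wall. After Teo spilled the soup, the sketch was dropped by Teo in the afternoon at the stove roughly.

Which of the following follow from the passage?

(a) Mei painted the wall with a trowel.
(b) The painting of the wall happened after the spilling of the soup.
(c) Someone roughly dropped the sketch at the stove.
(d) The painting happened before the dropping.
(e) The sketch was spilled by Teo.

(a) Not entailed — 'with a trowel' adds information not in the original event.
(b) Not entailed — the narrative places the painting before the spilling, not after.
(c) Entailed — every conjunct here is already in the original dropping event.
(d) Entailed — the narrative places the painting before the dropping.
(e) Not entailed — Teo spilled the soup, not the sketch; the sketch belongs to the dropping event.

(c), (d)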